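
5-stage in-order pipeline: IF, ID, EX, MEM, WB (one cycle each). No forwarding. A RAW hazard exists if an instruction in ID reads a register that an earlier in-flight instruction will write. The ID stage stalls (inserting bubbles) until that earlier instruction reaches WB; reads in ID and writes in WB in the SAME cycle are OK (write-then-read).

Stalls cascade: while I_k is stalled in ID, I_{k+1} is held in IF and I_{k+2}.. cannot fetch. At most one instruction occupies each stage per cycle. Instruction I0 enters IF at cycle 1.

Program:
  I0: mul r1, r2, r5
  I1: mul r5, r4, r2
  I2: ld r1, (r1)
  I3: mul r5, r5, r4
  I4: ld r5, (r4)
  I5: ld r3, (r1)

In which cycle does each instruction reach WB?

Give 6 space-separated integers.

Answer: 5 6 8 9 10 11

Derivation:
I0 mul r1 <- r2,r5: IF@1 ID@2 stall=0 (-) EX@3 MEM@4 WB@5
I1 mul r5 <- r4,r2: IF@2 ID@3 stall=0 (-) EX@4 MEM@5 WB@6
I2 ld r1 <- r1: IF@3 ID@4 stall=1 (RAW on I0.r1 (WB@5)) EX@6 MEM@7 WB@8
I3 mul r5 <- r5,r4: IF@4 ID@6 stall=0 (-) EX@7 MEM@8 WB@9
I4 ld r5 <- r4: IF@6 ID@7 stall=0 (-) EX@8 MEM@9 WB@10
I5 ld r3 <- r1: IF@7 ID@8 stall=0 (-) EX@9 MEM@10 WB@11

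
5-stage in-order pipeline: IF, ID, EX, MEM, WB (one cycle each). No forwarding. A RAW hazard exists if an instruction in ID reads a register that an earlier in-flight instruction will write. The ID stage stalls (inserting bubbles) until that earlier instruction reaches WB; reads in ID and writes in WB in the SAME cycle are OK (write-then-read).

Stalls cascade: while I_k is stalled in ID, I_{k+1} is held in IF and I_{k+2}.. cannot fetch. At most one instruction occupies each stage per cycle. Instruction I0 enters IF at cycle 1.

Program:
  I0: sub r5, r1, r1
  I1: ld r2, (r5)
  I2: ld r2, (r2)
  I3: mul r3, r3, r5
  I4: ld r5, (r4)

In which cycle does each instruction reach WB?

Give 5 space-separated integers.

Answer: 5 8 11 12 13

Derivation:
I0 sub r5 <- r1,r1: IF@1 ID@2 stall=0 (-) EX@3 MEM@4 WB@5
I1 ld r2 <- r5: IF@2 ID@3 stall=2 (RAW on I0.r5 (WB@5)) EX@6 MEM@7 WB@8
I2 ld r2 <- r2: IF@3 ID@6 stall=2 (RAW on I1.r2 (WB@8)) EX@9 MEM@10 WB@11
I3 mul r3 <- r3,r5: IF@6 ID@9 stall=0 (-) EX@10 MEM@11 WB@12
I4 ld r5 <- r4: IF@9 ID@10 stall=0 (-) EX@11 MEM@12 WB@13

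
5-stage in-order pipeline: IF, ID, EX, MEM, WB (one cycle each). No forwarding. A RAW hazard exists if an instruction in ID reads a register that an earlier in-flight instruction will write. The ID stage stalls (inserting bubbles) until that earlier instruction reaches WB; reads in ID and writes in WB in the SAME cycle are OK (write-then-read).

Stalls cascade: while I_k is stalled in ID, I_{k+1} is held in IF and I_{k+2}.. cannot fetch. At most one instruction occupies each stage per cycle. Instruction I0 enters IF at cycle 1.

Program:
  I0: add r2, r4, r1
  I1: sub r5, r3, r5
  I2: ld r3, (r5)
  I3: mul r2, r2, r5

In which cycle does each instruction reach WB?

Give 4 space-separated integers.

Answer: 5 6 9 10

Derivation:
I0 add r2 <- r4,r1: IF@1 ID@2 stall=0 (-) EX@3 MEM@4 WB@5
I1 sub r5 <- r3,r5: IF@2 ID@3 stall=0 (-) EX@4 MEM@5 WB@6
I2 ld r3 <- r5: IF@3 ID@4 stall=2 (RAW on I1.r5 (WB@6)) EX@7 MEM@8 WB@9
I3 mul r2 <- r2,r5: IF@4 ID@7 stall=0 (-) EX@8 MEM@9 WB@10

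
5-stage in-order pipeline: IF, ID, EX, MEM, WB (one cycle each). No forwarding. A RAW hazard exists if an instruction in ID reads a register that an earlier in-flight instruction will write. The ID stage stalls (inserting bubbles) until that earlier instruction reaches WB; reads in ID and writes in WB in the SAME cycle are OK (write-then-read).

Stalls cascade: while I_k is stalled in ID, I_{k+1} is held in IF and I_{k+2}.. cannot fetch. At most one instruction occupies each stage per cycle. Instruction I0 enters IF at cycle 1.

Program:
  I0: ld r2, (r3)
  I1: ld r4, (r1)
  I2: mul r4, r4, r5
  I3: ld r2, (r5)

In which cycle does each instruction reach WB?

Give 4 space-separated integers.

Answer: 5 6 9 10

Derivation:
I0 ld r2 <- r3: IF@1 ID@2 stall=0 (-) EX@3 MEM@4 WB@5
I1 ld r4 <- r1: IF@2 ID@3 stall=0 (-) EX@4 MEM@5 WB@6
I2 mul r4 <- r4,r5: IF@3 ID@4 stall=2 (RAW on I1.r4 (WB@6)) EX@7 MEM@8 WB@9
I3 ld r2 <- r5: IF@4 ID@7 stall=0 (-) EX@8 MEM@9 WB@10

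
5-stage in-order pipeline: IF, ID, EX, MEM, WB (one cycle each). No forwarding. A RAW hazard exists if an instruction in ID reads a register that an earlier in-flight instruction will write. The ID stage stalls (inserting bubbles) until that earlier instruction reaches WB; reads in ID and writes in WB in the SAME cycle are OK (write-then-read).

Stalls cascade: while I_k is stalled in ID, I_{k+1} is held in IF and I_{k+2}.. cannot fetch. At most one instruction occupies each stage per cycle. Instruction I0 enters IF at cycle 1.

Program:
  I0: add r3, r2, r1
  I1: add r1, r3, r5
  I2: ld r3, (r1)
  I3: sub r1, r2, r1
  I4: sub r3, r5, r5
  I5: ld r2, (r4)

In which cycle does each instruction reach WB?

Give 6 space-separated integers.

Answer: 5 8 11 12 13 14

Derivation:
I0 add r3 <- r2,r1: IF@1 ID@2 stall=0 (-) EX@3 MEM@4 WB@5
I1 add r1 <- r3,r5: IF@2 ID@3 stall=2 (RAW on I0.r3 (WB@5)) EX@6 MEM@7 WB@8
I2 ld r3 <- r1: IF@3 ID@6 stall=2 (RAW on I1.r1 (WB@8)) EX@9 MEM@10 WB@11
I3 sub r1 <- r2,r1: IF@6 ID@9 stall=0 (-) EX@10 MEM@11 WB@12
I4 sub r3 <- r5,r5: IF@9 ID@10 stall=0 (-) EX@11 MEM@12 WB@13
I5 ld r2 <- r4: IF@10 ID@11 stall=0 (-) EX@12 MEM@13 WB@14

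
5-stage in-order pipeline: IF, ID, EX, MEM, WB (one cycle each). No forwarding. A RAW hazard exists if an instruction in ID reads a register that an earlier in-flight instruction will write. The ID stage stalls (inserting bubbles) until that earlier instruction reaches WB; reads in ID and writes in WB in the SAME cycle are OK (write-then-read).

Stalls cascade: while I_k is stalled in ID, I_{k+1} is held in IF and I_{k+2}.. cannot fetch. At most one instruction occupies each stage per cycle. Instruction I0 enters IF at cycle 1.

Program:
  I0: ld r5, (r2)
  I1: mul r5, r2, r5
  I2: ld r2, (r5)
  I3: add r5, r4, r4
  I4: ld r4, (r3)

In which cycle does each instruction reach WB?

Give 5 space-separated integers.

Answer: 5 8 11 12 13

Derivation:
I0 ld r5 <- r2: IF@1 ID@2 stall=0 (-) EX@3 MEM@4 WB@5
I1 mul r5 <- r2,r5: IF@2 ID@3 stall=2 (RAW on I0.r5 (WB@5)) EX@6 MEM@7 WB@8
I2 ld r2 <- r5: IF@3 ID@6 stall=2 (RAW on I1.r5 (WB@8)) EX@9 MEM@10 WB@11
I3 add r5 <- r4,r4: IF@6 ID@9 stall=0 (-) EX@10 MEM@11 WB@12
I4 ld r4 <- r3: IF@9 ID@10 stall=0 (-) EX@11 MEM@12 WB@13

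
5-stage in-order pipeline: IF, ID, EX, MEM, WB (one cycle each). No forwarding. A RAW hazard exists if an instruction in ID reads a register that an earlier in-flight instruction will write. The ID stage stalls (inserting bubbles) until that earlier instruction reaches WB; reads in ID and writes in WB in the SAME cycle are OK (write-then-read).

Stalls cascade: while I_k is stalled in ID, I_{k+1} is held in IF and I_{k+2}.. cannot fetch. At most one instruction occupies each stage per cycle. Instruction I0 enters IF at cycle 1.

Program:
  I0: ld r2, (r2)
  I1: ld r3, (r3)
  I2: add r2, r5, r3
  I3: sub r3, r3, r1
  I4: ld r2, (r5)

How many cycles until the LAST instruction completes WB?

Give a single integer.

I0 ld r2 <- r2: IF@1 ID@2 stall=0 (-) EX@3 MEM@4 WB@5
I1 ld r3 <- r3: IF@2 ID@3 stall=0 (-) EX@4 MEM@5 WB@6
I2 add r2 <- r5,r3: IF@3 ID@4 stall=2 (RAW on I1.r3 (WB@6)) EX@7 MEM@8 WB@9
I3 sub r3 <- r3,r1: IF@4 ID@7 stall=0 (-) EX@8 MEM@9 WB@10
I4 ld r2 <- r5: IF@7 ID@8 stall=0 (-) EX@9 MEM@10 WB@11

Answer: 11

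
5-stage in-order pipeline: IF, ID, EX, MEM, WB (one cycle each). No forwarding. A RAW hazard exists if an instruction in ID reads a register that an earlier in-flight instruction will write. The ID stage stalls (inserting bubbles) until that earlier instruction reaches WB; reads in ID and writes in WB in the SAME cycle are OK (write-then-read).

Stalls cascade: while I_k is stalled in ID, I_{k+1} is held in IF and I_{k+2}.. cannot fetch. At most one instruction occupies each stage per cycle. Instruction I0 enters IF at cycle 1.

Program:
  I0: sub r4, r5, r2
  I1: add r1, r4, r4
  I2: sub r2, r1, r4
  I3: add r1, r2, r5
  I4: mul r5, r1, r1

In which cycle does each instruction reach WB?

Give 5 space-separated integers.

Answer: 5 8 11 14 17

Derivation:
I0 sub r4 <- r5,r2: IF@1 ID@2 stall=0 (-) EX@3 MEM@4 WB@5
I1 add r1 <- r4,r4: IF@2 ID@3 stall=2 (RAW on I0.r4 (WB@5)) EX@6 MEM@7 WB@8
I2 sub r2 <- r1,r4: IF@3 ID@6 stall=2 (RAW on I1.r1 (WB@8)) EX@9 MEM@10 WB@11
I3 add r1 <- r2,r5: IF@6 ID@9 stall=2 (RAW on I2.r2 (WB@11)) EX@12 MEM@13 WB@14
I4 mul r5 <- r1,r1: IF@9 ID@12 stall=2 (RAW on I3.r1 (WB@14)) EX@15 MEM@16 WB@17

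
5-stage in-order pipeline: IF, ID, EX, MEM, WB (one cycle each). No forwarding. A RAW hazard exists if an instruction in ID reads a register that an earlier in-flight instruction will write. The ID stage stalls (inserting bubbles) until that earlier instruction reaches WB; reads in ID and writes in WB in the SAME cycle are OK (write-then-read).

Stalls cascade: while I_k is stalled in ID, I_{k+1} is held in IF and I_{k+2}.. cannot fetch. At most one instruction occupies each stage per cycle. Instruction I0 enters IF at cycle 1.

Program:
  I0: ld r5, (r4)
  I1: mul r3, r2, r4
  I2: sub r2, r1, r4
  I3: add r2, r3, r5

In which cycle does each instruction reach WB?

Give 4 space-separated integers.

Answer: 5 6 7 9

Derivation:
I0 ld r5 <- r4: IF@1 ID@2 stall=0 (-) EX@3 MEM@4 WB@5
I1 mul r3 <- r2,r4: IF@2 ID@3 stall=0 (-) EX@4 MEM@5 WB@6
I2 sub r2 <- r1,r4: IF@3 ID@4 stall=0 (-) EX@5 MEM@6 WB@7
I3 add r2 <- r3,r5: IF@4 ID@5 stall=1 (RAW on I1.r3 (WB@6)) EX@7 MEM@8 WB@9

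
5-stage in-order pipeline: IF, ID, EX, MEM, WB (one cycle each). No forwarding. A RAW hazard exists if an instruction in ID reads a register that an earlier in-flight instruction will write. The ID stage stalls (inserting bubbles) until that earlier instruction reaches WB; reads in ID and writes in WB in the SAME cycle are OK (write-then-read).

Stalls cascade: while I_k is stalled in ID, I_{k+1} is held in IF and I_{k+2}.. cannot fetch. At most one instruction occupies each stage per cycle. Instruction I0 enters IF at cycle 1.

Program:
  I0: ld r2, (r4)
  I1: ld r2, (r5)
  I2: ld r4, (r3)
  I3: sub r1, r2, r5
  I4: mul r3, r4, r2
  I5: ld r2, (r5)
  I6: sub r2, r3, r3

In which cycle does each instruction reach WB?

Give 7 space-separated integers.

I0 ld r2 <- r4: IF@1 ID@2 stall=0 (-) EX@3 MEM@4 WB@5
I1 ld r2 <- r5: IF@2 ID@3 stall=0 (-) EX@4 MEM@5 WB@6
I2 ld r4 <- r3: IF@3 ID@4 stall=0 (-) EX@5 MEM@6 WB@7
I3 sub r1 <- r2,r5: IF@4 ID@5 stall=1 (RAW on I1.r2 (WB@6)) EX@7 MEM@8 WB@9
I4 mul r3 <- r4,r2: IF@5 ID@7 stall=0 (-) EX@8 MEM@9 WB@10
I5 ld r2 <- r5: IF@7 ID@8 stall=0 (-) EX@9 MEM@10 WB@11
I6 sub r2 <- r3,r3: IF@8 ID@9 stall=1 (RAW on I4.r3 (WB@10)) EX@11 MEM@12 WB@13

Answer: 5 6 7 9 10 11 13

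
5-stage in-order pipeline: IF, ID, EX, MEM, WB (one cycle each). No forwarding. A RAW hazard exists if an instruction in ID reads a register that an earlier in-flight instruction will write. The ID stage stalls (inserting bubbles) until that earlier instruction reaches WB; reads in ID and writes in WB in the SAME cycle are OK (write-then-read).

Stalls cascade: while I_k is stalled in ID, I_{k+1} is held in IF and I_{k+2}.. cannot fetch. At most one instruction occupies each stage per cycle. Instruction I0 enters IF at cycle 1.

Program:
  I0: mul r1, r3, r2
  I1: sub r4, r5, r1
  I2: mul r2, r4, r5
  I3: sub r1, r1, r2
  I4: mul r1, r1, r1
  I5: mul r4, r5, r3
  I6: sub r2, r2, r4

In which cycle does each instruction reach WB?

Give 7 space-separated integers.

Answer: 5 8 11 14 17 18 21

Derivation:
I0 mul r1 <- r3,r2: IF@1 ID@2 stall=0 (-) EX@3 MEM@4 WB@5
I1 sub r4 <- r5,r1: IF@2 ID@3 stall=2 (RAW on I0.r1 (WB@5)) EX@6 MEM@7 WB@8
I2 mul r2 <- r4,r5: IF@3 ID@6 stall=2 (RAW on I1.r4 (WB@8)) EX@9 MEM@10 WB@11
I3 sub r1 <- r1,r2: IF@6 ID@9 stall=2 (RAW on I2.r2 (WB@11)) EX@12 MEM@13 WB@14
I4 mul r1 <- r1,r1: IF@9 ID@12 stall=2 (RAW on I3.r1 (WB@14)) EX@15 MEM@16 WB@17
I5 mul r4 <- r5,r3: IF@12 ID@15 stall=0 (-) EX@16 MEM@17 WB@18
I6 sub r2 <- r2,r4: IF@15 ID@16 stall=2 (RAW on I5.r4 (WB@18)) EX@19 MEM@20 WB@21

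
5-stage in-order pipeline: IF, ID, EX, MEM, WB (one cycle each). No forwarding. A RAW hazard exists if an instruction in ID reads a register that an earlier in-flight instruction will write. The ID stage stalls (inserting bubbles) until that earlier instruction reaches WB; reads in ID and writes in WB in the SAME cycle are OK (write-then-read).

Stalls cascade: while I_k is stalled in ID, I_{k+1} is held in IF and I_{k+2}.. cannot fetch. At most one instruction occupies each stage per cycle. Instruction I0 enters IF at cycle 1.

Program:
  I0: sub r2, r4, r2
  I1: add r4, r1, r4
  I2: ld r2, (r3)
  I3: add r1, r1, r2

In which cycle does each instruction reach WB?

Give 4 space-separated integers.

I0 sub r2 <- r4,r2: IF@1 ID@2 stall=0 (-) EX@3 MEM@4 WB@5
I1 add r4 <- r1,r4: IF@2 ID@3 stall=0 (-) EX@4 MEM@5 WB@6
I2 ld r2 <- r3: IF@3 ID@4 stall=0 (-) EX@5 MEM@6 WB@7
I3 add r1 <- r1,r2: IF@4 ID@5 stall=2 (RAW on I2.r2 (WB@7)) EX@8 MEM@9 WB@10

Answer: 5 6 7 10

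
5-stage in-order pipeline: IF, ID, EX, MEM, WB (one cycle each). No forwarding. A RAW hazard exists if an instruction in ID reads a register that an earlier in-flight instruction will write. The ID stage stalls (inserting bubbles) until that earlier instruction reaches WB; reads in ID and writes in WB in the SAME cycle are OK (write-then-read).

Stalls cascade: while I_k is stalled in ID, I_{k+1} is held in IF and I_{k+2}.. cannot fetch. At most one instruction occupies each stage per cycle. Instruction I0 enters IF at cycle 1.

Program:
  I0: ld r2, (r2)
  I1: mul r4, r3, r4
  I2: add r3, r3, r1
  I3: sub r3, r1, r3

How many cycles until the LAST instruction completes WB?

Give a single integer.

Answer: 10

Derivation:
I0 ld r2 <- r2: IF@1 ID@2 stall=0 (-) EX@3 MEM@4 WB@5
I1 mul r4 <- r3,r4: IF@2 ID@3 stall=0 (-) EX@4 MEM@5 WB@6
I2 add r3 <- r3,r1: IF@3 ID@4 stall=0 (-) EX@5 MEM@6 WB@7
I3 sub r3 <- r1,r3: IF@4 ID@5 stall=2 (RAW on I2.r3 (WB@7)) EX@8 MEM@9 WB@10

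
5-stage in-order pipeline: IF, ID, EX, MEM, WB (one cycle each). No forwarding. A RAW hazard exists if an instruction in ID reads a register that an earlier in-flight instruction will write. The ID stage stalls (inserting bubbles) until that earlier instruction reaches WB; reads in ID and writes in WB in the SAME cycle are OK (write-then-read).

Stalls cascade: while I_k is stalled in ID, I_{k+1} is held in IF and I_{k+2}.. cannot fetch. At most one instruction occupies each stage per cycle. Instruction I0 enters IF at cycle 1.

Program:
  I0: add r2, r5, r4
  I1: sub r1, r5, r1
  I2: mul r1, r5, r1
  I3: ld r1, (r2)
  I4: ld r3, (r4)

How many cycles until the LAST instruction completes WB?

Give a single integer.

I0 add r2 <- r5,r4: IF@1 ID@2 stall=0 (-) EX@3 MEM@4 WB@5
I1 sub r1 <- r5,r1: IF@2 ID@3 stall=0 (-) EX@4 MEM@5 WB@6
I2 mul r1 <- r5,r1: IF@3 ID@4 stall=2 (RAW on I1.r1 (WB@6)) EX@7 MEM@8 WB@9
I3 ld r1 <- r2: IF@4 ID@7 stall=0 (-) EX@8 MEM@9 WB@10
I4 ld r3 <- r4: IF@7 ID@8 stall=0 (-) EX@9 MEM@10 WB@11

Answer: 11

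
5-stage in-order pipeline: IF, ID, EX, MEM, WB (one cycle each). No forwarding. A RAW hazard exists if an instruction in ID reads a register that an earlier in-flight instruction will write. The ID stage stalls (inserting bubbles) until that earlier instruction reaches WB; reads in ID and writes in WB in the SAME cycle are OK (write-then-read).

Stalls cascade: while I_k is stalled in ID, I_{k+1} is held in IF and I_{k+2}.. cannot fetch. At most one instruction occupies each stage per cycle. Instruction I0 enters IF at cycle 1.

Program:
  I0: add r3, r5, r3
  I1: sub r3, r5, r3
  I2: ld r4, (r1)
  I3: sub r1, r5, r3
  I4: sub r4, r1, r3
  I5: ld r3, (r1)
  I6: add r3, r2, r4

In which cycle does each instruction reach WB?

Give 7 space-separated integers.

Answer: 5 8 9 11 14 15 17

Derivation:
I0 add r3 <- r5,r3: IF@1 ID@2 stall=0 (-) EX@3 MEM@4 WB@5
I1 sub r3 <- r5,r3: IF@2 ID@3 stall=2 (RAW on I0.r3 (WB@5)) EX@6 MEM@7 WB@8
I2 ld r4 <- r1: IF@3 ID@6 stall=0 (-) EX@7 MEM@8 WB@9
I3 sub r1 <- r5,r3: IF@6 ID@7 stall=1 (RAW on I1.r3 (WB@8)) EX@9 MEM@10 WB@11
I4 sub r4 <- r1,r3: IF@7 ID@9 stall=2 (RAW on I3.r1 (WB@11)) EX@12 MEM@13 WB@14
I5 ld r3 <- r1: IF@9 ID@12 stall=0 (-) EX@13 MEM@14 WB@15
I6 add r3 <- r2,r4: IF@12 ID@13 stall=1 (RAW on I4.r4 (WB@14)) EX@15 MEM@16 WB@17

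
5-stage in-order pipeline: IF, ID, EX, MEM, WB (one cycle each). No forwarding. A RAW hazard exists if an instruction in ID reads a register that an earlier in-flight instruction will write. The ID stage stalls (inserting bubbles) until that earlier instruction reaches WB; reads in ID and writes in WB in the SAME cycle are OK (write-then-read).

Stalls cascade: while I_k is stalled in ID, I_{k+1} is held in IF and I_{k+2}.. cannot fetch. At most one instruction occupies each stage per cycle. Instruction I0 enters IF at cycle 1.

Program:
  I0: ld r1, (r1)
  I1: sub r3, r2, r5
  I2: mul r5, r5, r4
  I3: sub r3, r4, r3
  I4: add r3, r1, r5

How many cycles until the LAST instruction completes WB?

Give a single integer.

Answer: 10

Derivation:
I0 ld r1 <- r1: IF@1 ID@2 stall=0 (-) EX@3 MEM@4 WB@5
I1 sub r3 <- r2,r5: IF@2 ID@3 stall=0 (-) EX@4 MEM@5 WB@6
I2 mul r5 <- r5,r4: IF@3 ID@4 stall=0 (-) EX@5 MEM@6 WB@7
I3 sub r3 <- r4,r3: IF@4 ID@5 stall=1 (RAW on I1.r3 (WB@6)) EX@7 MEM@8 WB@9
I4 add r3 <- r1,r5: IF@5 ID@7 stall=0 (-) EX@8 MEM@9 WB@10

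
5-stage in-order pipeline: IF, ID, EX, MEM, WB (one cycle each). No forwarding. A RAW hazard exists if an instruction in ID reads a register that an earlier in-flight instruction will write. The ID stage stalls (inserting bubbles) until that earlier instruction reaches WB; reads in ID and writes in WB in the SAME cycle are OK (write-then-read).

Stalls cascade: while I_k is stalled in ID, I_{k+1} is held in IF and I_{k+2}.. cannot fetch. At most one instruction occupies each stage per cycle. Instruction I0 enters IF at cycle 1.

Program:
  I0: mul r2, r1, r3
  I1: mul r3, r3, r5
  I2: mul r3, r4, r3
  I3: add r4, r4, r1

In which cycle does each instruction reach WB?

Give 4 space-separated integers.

Answer: 5 6 9 10

Derivation:
I0 mul r2 <- r1,r3: IF@1 ID@2 stall=0 (-) EX@3 MEM@4 WB@5
I1 mul r3 <- r3,r5: IF@2 ID@3 stall=0 (-) EX@4 MEM@5 WB@6
I2 mul r3 <- r4,r3: IF@3 ID@4 stall=2 (RAW on I1.r3 (WB@6)) EX@7 MEM@8 WB@9
I3 add r4 <- r4,r1: IF@4 ID@7 stall=0 (-) EX@8 MEM@9 WB@10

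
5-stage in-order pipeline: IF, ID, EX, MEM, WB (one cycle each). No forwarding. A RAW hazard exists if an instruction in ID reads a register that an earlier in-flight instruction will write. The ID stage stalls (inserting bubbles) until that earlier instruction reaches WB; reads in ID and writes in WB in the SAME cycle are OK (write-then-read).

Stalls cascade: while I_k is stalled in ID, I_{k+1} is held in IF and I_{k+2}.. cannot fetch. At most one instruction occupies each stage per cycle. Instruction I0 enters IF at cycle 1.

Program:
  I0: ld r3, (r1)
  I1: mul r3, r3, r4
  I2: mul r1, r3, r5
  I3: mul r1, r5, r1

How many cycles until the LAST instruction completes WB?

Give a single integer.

I0 ld r3 <- r1: IF@1 ID@2 stall=0 (-) EX@3 MEM@4 WB@5
I1 mul r3 <- r3,r4: IF@2 ID@3 stall=2 (RAW on I0.r3 (WB@5)) EX@6 MEM@7 WB@8
I2 mul r1 <- r3,r5: IF@3 ID@6 stall=2 (RAW on I1.r3 (WB@8)) EX@9 MEM@10 WB@11
I3 mul r1 <- r5,r1: IF@6 ID@9 stall=2 (RAW on I2.r1 (WB@11)) EX@12 MEM@13 WB@14

Answer: 14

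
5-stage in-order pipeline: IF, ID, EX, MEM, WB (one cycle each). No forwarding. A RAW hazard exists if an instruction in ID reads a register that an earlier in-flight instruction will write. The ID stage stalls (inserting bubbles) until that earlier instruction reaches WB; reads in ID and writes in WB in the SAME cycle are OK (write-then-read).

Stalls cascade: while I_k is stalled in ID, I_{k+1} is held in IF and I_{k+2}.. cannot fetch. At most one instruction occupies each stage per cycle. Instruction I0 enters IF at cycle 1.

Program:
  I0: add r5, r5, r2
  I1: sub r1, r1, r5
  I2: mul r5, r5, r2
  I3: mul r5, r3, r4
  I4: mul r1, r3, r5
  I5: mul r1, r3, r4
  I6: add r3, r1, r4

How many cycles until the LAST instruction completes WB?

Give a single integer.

I0 add r5 <- r5,r2: IF@1 ID@2 stall=0 (-) EX@3 MEM@4 WB@5
I1 sub r1 <- r1,r5: IF@2 ID@3 stall=2 (RAW on I0.r5 (WB@5)) EX@6 MEM@7 WB@8
I2 mul r5 <- r5,r2: IF@3 ID@6 stall=0 (-) EX@7 MEM@8 WB@9
I3 mul r5 <- r3,r4: IF@6 ID@7 stall=0 (-) EX@8 MEM@9 WB@10
I4 mul r1 <- r3,r5: IF@7 ID@8 stall=2 (RAW on I3.r5 (WB@10)) EX@11 MEM@12 WB@13
I5 mul r1 <- r3,r4: IF@8 ID@11 stall=0 (-) EX@12 MEM@13 WB@14
I6 add r3 <- r1,r4: IF@11 ID@12 stall=2 (RAW on I5.r1 (WB@14)) EX@15 MEM@16 WB@17

Answer: 17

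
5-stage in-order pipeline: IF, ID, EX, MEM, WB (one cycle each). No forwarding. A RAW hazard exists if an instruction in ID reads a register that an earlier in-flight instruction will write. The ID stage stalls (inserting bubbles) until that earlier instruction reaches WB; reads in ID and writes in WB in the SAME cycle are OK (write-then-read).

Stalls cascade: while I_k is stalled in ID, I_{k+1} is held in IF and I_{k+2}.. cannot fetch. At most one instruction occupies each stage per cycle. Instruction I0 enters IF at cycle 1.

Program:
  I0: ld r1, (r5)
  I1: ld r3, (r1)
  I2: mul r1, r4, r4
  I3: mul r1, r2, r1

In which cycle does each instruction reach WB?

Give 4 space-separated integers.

I0 ld r1 <- r5: IF@1 ID@2 stall=0 (-) EX@3 MEM@4 WB@5
I1 ld r3 <- r1: IF@2 ID@3 stall=2 (RAW on I0.r1 (WB@5)) EX@6 MEM@7 WB@8
I2 mul r1 <- r4,r4: IF@3 ID@6 stall=0 (-) EX@7 MEM@8 WB@9
I3 mul r1 <- r2,r1: IF@6 ID@7 stall=2 (RAW on I2.r1 (WB@9)) EX@10 MEM@11 WB@12

Answer: 5 8 9 12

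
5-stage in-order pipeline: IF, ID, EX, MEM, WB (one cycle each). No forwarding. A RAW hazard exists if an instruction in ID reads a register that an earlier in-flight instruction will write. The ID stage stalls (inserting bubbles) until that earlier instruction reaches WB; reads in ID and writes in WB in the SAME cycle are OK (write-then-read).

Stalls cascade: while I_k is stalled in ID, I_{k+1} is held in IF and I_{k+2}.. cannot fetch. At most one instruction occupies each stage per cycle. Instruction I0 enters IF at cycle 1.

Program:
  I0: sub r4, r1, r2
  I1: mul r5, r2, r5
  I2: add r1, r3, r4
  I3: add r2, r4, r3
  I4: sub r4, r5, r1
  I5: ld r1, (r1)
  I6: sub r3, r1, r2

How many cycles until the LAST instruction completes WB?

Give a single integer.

Answer: 15

Derivation:
I0 sub r4 <- r1,r2: IF@1 ID@2 stall=0 (-) EX@3 MEM@4 WB@5
I1 mul r5 <- r2,r5: IF@2 ID@3 stall=0 (-) EX@4 MEM@5 WB@6
I2 add r1 <- r3,r4: IF@3 ID@4 stall=1 (RAW on I0.r4 (WB@5)) EX@6 MEM@7 WB@8
I3 add r2 <- r4,r3: IF@4 ID@6 stall=0 (-) EX@7 MEM@8 WB@9
I4 sub r4 <- r5,r1: IF@6 ID@7 stall=1 (RAW on I2.r1 (WB@8)) EX@9 MEM@10 WB@11
I5 ld r1 <- r1: IF@7 ID@9 stall=0 (-) EX@10 MEM@11 WB@12
I6 sub r3 <- r1,r2: IF@9 ID@10 stall=2 (RAW on I5.r1 (WB@12)) EX@13 MEM@14 WB@15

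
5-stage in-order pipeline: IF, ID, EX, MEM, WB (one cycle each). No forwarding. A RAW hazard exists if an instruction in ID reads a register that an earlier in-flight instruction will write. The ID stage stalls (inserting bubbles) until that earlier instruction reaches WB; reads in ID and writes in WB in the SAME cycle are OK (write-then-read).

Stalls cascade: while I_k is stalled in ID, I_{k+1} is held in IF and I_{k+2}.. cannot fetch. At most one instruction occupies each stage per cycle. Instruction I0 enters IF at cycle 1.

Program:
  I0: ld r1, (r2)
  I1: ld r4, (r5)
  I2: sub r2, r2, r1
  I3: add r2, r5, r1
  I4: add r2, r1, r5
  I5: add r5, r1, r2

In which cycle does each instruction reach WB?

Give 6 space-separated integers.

I0 ld r1 <- r2: IF@1 ID@2 stall=0 (-) EX@3 MEM@4 WB@5
I1 ld r4 <- r5: IF@2 ID@3 stall=0 (-) EX@4 MEM@5 WB@6
I2 sub r2 <- r2,r1: IF@3 ID@4 stall=1 (RAW on I0.r1 (WB@5)) EX@6 MEM@7 WB@8
I3 add r2 <- r5,r1: IF@4 ID@6 stall=0 (-) EX@7 MEM@8 WB@9
I4 add r2 <- r1,r5: IF@6 ID@7 stall=0 (-) EX@8 MEM@9 WB@10
I5 add r5 <- r1,r2: IF@7 ID@8 stall=2 (RAW on I4.r2 (WB@10)) EX@11 MEM@12 WB@13

Answer: 5 6 8 9 10 13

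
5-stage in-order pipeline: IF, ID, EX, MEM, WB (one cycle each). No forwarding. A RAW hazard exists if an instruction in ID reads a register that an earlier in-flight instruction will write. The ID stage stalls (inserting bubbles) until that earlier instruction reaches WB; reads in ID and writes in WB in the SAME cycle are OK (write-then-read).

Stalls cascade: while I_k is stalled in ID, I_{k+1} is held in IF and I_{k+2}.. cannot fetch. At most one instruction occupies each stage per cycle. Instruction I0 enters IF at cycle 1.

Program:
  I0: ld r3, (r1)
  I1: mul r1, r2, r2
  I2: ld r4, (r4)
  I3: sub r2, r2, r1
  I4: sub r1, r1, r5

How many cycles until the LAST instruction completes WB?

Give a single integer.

Answer: 10

Derivation:
I0 ld r3 <- r1: IF@1 ID@2 stall=0 (-) EX@3 MEM@4 WB@5
I1 mul r1 <- r2,r2: IF@2 ID@3 stall=0 (-) EX@4 MEM@5 WB@6
I2 ld r4 <- r4: IF@3 ID@4 stall=0 (-) EX@5 MEM@6 WB@7
I3 sub r2 <- r2,r1: IF@4 ID@5 stall=1 (RAW on I1.r1 (WB@6)) EX@7 MEM@8 WB@9
I4 sub r1 <- r1,r5: IF@5 ID@7 stall=0 (-) EX@8 MEM@9 WB@10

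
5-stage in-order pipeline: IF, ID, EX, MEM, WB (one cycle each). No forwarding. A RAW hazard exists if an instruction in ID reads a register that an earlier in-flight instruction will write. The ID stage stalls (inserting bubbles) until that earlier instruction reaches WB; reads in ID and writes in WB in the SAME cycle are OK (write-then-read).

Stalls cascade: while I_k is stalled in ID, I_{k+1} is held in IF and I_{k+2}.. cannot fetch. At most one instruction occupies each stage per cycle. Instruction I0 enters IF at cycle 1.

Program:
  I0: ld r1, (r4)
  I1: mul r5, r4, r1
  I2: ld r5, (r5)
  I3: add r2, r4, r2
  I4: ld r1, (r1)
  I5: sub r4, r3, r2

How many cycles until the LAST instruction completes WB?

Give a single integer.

I0 ld r1 <- r4: IF@1 ID@2 stall=0 (-) EX@3 MEM@4 WB@5
I1 mul r5 <- r4,r1: IF@2 ID@3 stall=2 (RAW on I0.r1 (WB@5)) EX@6 MEM@7 WB@8
I2 ld r5 <- r5: IF@3 ID@6 stall=2 (RAW on I1.r5 (WB@8)) EX@9 MEM@10 WB@11
I3 add r2 <- r4,r2: IF@6 ID@9 stall=0 (-) EX@10 MEM@11 WB@12
I4 ld r1 <- r1: IF@9 ID@10 stall=0 (-) EX@11 MEM@12 WB@13
I5 sub r4 <- r3,r2: IF@10 ID@11 stall=1 (RAW on I3.r2 (WB@12)) EX@13 MEM@14 WB@15

Answer: 15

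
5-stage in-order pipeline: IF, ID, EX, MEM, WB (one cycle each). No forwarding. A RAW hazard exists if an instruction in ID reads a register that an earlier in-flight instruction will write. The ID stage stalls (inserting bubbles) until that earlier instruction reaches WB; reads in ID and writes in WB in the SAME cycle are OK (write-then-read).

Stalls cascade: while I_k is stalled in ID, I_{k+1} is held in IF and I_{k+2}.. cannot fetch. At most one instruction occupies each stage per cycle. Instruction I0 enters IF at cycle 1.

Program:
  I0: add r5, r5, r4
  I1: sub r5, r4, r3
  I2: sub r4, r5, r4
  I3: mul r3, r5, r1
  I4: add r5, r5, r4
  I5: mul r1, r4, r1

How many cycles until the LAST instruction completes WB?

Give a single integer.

I0 add r5 <- r5,r4: IF@1 ID@2 stall=0 (-) EX@3 MEM@4 WB@5
I1 sub r5 <- r4,r3: IF@2 ID@3 stall=0 (-) EX@4 MEM@5 WB@6
I2 sub r4 <- r5,r4: IF@3 ID@4 stall=2 (RAW on I1.r5 (WB@6)) EX@7 MEM@8 WB@9
I3 mul r3 <- r5,r1: IF@4 ID@7 stall=0 (-) EX@8 MEM@9 WB@10
I4 add r5 <- r5,r4: IF@7 ID@8 stall=1 (RAW on I2.r4 (WB@9)) EX@10 MEM@11 WB@12
I5 mul r1 <- r4,r1: IF@8 ID@10 stall=0 (-) EX@11 MEM@12 WB@13

Answer: 13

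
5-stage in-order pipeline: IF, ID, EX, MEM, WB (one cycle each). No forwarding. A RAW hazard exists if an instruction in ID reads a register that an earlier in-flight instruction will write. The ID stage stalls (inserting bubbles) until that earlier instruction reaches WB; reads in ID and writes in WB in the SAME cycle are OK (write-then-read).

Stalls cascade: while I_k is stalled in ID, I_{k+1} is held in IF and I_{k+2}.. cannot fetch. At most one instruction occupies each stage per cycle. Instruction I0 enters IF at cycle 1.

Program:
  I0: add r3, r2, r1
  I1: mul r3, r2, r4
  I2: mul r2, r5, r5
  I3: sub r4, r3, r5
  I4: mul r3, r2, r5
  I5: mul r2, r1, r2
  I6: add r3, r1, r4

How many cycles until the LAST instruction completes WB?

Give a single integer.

I0 add r3 <- r2,r1: IF@1 ID@2 stall=0 (-) EX@3 MEM@4 WB@5
I1 mul r3 <- r2,r4: IF@2 ID@3 stall=0 (-) EX@4 MEM@5 WB@6
I2 mul r2 <- r5,r5: IF@3 ID@4 stall=0 (-) EX@5 MEM@6 WB@7
I3 sub r4 <- r3,r5: IF@4 ID@5 stall=1 (RAW on I1.r3 (WB@6)) EX@7 MEM@8 WB@9
I4 mul r3 <- r2,r5: IF@5 ID@7 stall=0 (-) EX@8 MEM@9 WB@10
I5 mul r2 <- r1,r2: IF@7 ID@8 stall=0 (-) EX@9 MEM@10 WB@11
I6 add r3 <- r1,r4: IF@8 ID@9 stall=0 (-) EX@10 MEM@11 WB@12

Answer: 12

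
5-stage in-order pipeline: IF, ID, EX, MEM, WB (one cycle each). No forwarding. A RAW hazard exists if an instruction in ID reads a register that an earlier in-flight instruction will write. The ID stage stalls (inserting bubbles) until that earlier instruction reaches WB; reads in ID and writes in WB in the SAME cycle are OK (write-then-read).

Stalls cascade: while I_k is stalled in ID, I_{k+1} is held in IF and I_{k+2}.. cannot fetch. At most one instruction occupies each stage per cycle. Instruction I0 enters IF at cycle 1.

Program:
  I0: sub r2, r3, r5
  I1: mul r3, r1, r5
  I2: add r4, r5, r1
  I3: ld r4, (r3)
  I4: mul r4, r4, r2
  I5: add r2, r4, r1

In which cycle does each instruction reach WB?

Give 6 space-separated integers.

Answer: 5 6 7 9 12 15

Derivation:
I0 sub r2 <- r3,r5: IF@1 ID@2 stall=0 (-) EX@3 MEM@4 WB@5
I1 mul r3 <- r1,r5: IF@2 ID@3 stall=0 (-) EX@4 MEM@5 WB@6
I2 add r4 <- r5,r1: IF@3 ID@4 stall=0 (-) EX@5 MEM@6 WB@7
I3 ld r4 <- r3: IF@4 ID@5 stall=1 (RAW on I1.r3 (WB@6)) EX@7 MEM@8 WB@9
I4 mul r4 <- r4,r2: IF@5 ID@7 stall=2 (RAW on I3.r4 (WB@9)) EX@10 MEM@11 WB@12
I5 add r2 <- r4,r1: IF@7 ID@10 stall=2 (RAW on I4.r4 (WB@12)) EX@13 MEM@14 WB@15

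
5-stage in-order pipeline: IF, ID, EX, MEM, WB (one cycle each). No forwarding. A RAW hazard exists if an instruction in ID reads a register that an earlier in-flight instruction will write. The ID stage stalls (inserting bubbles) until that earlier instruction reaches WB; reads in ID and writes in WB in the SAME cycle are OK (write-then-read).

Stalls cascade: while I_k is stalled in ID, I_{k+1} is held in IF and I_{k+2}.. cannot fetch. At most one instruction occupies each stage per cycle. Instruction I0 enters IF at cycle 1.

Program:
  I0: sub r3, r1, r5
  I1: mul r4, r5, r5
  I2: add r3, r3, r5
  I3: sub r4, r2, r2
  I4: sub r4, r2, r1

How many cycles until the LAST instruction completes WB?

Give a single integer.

I0 sub r3 <- r1,r5: IF@1 ID@2 stall=0 (-) EX@3 MEM@4 WB@5
I1 mul r4 <- r5,r5: IF@2 ID@3 stall=0 (-) EX@4 MEM@5 WB@6
I2 add r3 <- r3,r5: IF@3 ID@4 stall=1 (RAW on I0.r3 (WB@5)) EX@6 MEM@7 WB@8
I3 sub r4 <- r2,r2: IF@4 ID@6 stall=0 (-) EX@7 MEM@8 WB@9
I4 sub r4 <- r2,r1: IF@6 ID@7 stall=0 (-) EX@8 MEM@9 WB@10

Answer: 10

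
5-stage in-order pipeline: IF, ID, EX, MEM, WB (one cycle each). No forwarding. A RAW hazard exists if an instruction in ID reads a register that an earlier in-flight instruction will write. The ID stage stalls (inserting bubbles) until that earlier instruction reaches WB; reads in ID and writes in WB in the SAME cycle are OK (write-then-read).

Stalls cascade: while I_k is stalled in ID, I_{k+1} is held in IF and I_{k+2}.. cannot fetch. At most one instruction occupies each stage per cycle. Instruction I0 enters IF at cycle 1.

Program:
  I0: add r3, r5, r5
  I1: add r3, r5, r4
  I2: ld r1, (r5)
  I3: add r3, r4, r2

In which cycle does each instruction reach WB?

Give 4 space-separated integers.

I0 add r3 <- r5,r5: IF@1 ID@2 stall=0 (-) EX@3 MEM@4 WB@5
I1 add r3 <- r5,r4: IF@2 ID@3 stall=0 (-) EX@4 MEM@5 WB@6
I2 ld r1 <- r5: IF@3 ID@4 stall=0 (-) EX@5 MEM@6 WB@7
I3 add r3 <- r4,r2: IF@4 ID@5 stall=0 (-) EX@6 MEM@7 WB@8

Answer: 5 6 7 8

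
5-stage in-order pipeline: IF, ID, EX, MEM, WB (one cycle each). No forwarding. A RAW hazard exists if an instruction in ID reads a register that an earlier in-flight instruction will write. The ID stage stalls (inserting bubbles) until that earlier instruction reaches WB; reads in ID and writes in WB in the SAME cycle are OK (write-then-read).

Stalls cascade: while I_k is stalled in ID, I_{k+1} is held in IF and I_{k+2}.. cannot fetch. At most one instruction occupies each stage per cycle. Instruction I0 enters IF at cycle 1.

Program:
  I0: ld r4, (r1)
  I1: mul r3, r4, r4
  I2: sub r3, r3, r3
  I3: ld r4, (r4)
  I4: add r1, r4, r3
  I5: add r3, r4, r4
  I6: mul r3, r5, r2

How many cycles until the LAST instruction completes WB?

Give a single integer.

I0 ld r4 <- r1: IF@1 ID@2 stall=0 (-) EX@3 MEM@4 WB@5
I1 mul r3 <- r4,r4: IF@2 ID@3 stall=2 (RAW on I0.r4 (WB@5)) EX@6 MEM@7 WB@8
I2 sub r3 <- r3,r3: IF@3 ID@6 stall=2 (RAW on I1.r3 (WB@8)) EX@9 MEM@10 WB@11
I3 ld r4 <- r4: IF@6 ID@9 stall=0 (-) EX@10 MEM@11 WB@12
I4 add r1 <- r4,r3: IF@9 ID@10 stall=2 (RAW on I3.r4 (WB@12)) EX@13 MEM@14 WB@15
I5 add r3 <- r4,r4: IF@10 ID@13 stall=0 (-) EX@14 MEM@15 WB@16
I6 mul r3 <- r5,r2: IF@13 ID@14 stall=0 (-) EX@15 MEM@16 WB@17

Answer: 17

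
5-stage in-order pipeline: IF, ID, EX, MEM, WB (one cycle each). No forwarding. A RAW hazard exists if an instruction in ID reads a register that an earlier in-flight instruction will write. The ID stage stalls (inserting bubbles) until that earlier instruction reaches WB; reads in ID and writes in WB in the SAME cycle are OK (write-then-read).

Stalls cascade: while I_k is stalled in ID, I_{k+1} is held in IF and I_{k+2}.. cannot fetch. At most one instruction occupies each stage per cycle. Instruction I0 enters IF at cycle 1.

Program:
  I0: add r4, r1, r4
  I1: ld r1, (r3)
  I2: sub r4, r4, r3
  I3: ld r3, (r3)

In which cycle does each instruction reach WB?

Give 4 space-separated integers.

Answer: 5 6 8 9

Derivation:
I0 add r4 <- r1,r4: IF@1 ID@2 stall=0 (-) EX@3 MEM@4 WB@5
I1 ld r1 <- r3: IF@2 ID@3 stall=0 (-) EX@4 MEM@5 WB@6
I2 sub r4 <- r4,r3: IF@3 ID@4 stall=1 (RAW on I0.r4 (WB@5)) EX@6 MEM@7 WB@8
I3 ld r3 <- r3: IF@4 ID@6 stall=0 (-) EX@7 MEM@8 WB@9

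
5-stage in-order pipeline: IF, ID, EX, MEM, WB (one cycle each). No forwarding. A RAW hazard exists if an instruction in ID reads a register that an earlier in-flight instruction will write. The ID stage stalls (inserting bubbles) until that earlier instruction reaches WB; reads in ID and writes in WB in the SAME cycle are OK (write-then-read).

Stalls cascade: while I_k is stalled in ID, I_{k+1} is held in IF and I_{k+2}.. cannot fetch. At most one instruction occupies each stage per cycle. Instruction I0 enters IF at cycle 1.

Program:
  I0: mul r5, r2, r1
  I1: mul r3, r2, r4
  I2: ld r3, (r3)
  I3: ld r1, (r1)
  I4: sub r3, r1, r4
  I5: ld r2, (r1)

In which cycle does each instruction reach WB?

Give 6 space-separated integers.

Answer: 5 6 9 10 13 14

Derivation:
I0 mul r5 <- r2,r1: IF@1 ID@2 stall=0 (-) EX@3 MEM@4 WB@5
I1 mul r3 <- r2,r4: IF@2 ID@3 stall=0 (-) EX@4 MEM@5 WB@6
I2 ld r3 <- r3: IF@3 ID@4 stall=2 (RAW on I1.r3 (WB@6)) EX@7 MEM@8 WB@9
I3 ld r1 <- r1: IF@4 ID@7 stall=0 (-) EX@8 MEM@9 WB@10
I4 sub r3 <- r1,r4: IF@7 ID@8 stall=2 (RAW on I3.r1 (WB@10)) EX@11 MEM@12 WB@13
I5 ld r2 <- r1: IF@8 ID@11 stall=0 (-) EX@12 MEM@13 WB@14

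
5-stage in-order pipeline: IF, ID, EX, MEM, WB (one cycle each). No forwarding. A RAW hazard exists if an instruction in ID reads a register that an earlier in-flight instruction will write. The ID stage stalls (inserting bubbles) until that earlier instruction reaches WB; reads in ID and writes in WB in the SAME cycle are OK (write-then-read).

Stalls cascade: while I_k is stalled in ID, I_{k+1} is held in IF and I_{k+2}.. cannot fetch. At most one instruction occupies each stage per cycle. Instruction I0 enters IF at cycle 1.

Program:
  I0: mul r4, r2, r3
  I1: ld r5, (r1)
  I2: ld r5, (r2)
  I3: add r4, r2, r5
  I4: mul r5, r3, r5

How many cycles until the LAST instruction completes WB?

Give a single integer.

Answer: 11

Derivation:
I0 mul r4 <- r2,r3: IF@1 ID@2 stall=0 (-) EX@3 MEM@4 WB@5
I1 ld r5 <- r1: IF@2 ID@3 stall=0 (-) EX@4 MEM@5 WB@6
I2 ld r5 <- r2: IF@3 ID@4 stall=0 (-) EX@5 MEM@6 WB@7
I3 add r4 <- r2,r5: IF@4 ID@5 stall=2 (RAW on I2.r5 (WB@7)) EX@8 MEM@9 WB@10
I4 mul r5 <- r3,r5: IF@5 ID@8 stall=0 (-) EX@9 MEM@10 WB@11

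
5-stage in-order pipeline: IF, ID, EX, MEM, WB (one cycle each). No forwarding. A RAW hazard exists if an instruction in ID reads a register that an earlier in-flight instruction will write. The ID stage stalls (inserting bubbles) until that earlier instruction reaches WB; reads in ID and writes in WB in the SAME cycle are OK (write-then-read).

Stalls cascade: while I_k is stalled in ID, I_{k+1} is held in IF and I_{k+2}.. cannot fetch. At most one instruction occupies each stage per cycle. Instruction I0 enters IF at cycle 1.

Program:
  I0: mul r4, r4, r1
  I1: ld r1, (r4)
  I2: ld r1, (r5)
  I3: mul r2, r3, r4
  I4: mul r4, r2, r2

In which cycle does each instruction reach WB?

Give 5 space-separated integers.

I0 mul r4 <- r4,r1: IF@1 ID@2 stall=0 (-) EX@3 MEM@4 WB@5
I1 ld r1 <- r4: IF@2 ID@3 stall=2 (RAW on I0.r4 (WB@5)) EX@6 MEM@7 WB@8
I2 ld r1 <- r5: IF@3 ID@6 stall=0 (-) EX@7 MEM@8 WB@9
I3 mul r2 <- r3,r4: IF@6 ID@7 stall=0 (-) EX@8 MEM@9 WB@10
I4 mul r4 <- r2,r2: IF@7 ID@8 stall=2 (RAW on I3.r2 (WB@10)) EX@11 MEM@12 WB@13

Answer: 5 8 9 10 13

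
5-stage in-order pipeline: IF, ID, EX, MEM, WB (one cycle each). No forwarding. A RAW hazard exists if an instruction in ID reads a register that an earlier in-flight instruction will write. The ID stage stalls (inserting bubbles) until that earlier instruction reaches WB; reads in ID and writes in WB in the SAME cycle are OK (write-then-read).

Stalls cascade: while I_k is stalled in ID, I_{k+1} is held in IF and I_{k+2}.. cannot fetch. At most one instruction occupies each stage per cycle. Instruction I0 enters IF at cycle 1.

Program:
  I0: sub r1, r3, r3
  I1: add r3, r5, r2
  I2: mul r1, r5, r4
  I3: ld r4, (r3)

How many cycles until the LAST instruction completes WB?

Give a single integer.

I0 sub r1 <- r3,r3: IF@1 ID@2 stall=0 (-) EX@3 MEM@4 WB@5
I1 add r3 <- r5,r2: IF@2 ID@3 stall=0 (-) EX@4 MEM@5 WB@6
I2 mul r1 <- r5,r4: IF@3 ID@4 stall=0 (-) EX@5 MEM@6 WB@7
I3 ld r4 <- r3: IF@4 ID@5 stall=1 (RAW on I1.r3 (WB@6)) EX@7 MEM@8 WB@9

Answer: 9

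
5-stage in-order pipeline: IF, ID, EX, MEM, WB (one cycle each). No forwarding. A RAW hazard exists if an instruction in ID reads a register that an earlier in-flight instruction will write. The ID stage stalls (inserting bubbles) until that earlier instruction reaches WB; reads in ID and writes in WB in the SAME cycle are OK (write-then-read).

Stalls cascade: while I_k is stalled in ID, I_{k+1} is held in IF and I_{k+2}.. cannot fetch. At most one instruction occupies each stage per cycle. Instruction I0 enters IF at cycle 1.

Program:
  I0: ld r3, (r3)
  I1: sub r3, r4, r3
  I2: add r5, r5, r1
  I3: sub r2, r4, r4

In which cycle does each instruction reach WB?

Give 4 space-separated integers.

I0 ld r3 <- r3: IF@1 ID@2 stall=0 (-) EX@3 MEM@4 WB@5
I1 sub r3 <- r4,r3: IF@2 ID@3 stall=2 (RAW on I0.r3 (WB@5)) EX@6 MEM@7 WB@8
I2 add r5 <- r5,r1: IF@3 ID@6 stall=0 (-) EX@7 MEM@8 WB@9
I3 sub r2 <- r4,r4: IF@6 ID@7 stall=0 (-) EX@8 MEM@9 WB@10

Answer: 5 8 9 10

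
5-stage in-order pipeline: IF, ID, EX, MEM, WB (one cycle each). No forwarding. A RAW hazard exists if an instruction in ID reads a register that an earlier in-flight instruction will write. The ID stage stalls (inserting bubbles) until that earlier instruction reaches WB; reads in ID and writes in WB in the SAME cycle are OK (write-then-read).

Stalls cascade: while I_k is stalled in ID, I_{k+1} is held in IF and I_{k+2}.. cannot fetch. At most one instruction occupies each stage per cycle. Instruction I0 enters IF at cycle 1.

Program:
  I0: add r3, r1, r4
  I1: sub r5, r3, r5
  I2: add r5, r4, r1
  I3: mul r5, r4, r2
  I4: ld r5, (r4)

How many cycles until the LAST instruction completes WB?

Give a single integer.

I0 add r3 <- r1,r4: IF@1 ID@2 stall=0 (-) EX@3 MEM@4 WB@5
I1 sub r5 <- r3,r5: IF@2 ID@3 stall=2 (RAW on I0.r3 (WB@5)) EX@6 MEM@7 WB@8
I2 add r5 <- r4,r1: IF@3 ID@6 stall=0 (-) EX@7 MEM@8 WB@9
I3 mul r5 <- r4,r2: IF@6 ID@7 stall=0 (-) EX@8 MEM@9 WB@10
I4 ld r5 <- r4: IF@7 ID@8 stall=0 (-) EX@9 MEM@10 WB@11

Answer: 11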